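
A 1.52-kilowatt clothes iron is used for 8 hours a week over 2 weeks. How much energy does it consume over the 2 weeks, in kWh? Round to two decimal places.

Runtime = 8 h/week × 2 weeks = 16 h
Energy = 1.52 kW × 16 h = 24.32 kWh

24.32 kWh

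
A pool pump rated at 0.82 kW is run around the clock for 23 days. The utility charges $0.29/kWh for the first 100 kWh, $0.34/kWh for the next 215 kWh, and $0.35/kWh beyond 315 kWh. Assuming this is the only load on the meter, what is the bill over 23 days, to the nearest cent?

Runtime = 24 h × 23 = 552 h
Energy = 0.82 kW × 552 h = 452.64 kWh
Tier 1 (0–100 kWh): 100 × $0.29 = $29
Tier 2 (100–315 kWh): 215 × $0.34 = $73.1
Above 315 kWh: 137.64 × $0.35 = $48.174
Bill = $150.27

$150.27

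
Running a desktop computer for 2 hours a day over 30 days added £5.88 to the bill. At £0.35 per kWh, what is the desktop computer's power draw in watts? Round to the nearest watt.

Energy = £5.88 ÷ £0.35/kWh = 16.8 kWh
Runtime = 2 h/day × 30 days = 60 h
Power = 16.8 kWh ÷ 60 h = 0.28 kW = 280 W

280 W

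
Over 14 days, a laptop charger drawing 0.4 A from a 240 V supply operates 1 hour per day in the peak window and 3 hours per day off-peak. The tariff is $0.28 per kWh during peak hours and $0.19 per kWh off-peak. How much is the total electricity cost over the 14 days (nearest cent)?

$1.14

Power = 0.4 A × 240 V = 96 W = 0.096 kW
Peak energy = 0.096 kW × 1 h × 14 = 1.344 kWh
Off-peak energy = 0.096 kW × 3 h × 14 = 4.032 kWh
Cost = 1.344 × $0.28 + 4.032 × $0.19 = $0.37632 + $0.76608 = $1.14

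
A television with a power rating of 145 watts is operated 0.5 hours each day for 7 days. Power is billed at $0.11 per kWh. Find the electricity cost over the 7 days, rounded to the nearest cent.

$0.06

Runtime = 0.5 h/day × 7 days = 3.5 h
Energy = 0.145 kW × 3.5 h = 0.5075 kWh
Cost = 0.5075 kWh × $0.11/kWh = $0.06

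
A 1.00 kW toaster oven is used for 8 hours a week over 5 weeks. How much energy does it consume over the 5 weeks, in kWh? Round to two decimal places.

40.00 kWh

Runtime = 8 h/week × 5 weeks = 40 h
Energy = 1 kW × 40 h = 40 kWh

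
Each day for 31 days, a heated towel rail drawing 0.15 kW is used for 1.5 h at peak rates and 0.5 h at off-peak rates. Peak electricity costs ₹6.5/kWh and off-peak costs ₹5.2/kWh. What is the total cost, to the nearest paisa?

₹57.43

Peak energy = 0.15 kW × 1.5 h × 31 = 6.975 kWh
Off-peak energy = 0.15 kW × 0.5 h × 31 = 2.325 kWh
Cost = 6.975 × ₹6.5 + 2.325 × ₹5.2 = ₹45.3375 + ₹12.09 = ₹57.43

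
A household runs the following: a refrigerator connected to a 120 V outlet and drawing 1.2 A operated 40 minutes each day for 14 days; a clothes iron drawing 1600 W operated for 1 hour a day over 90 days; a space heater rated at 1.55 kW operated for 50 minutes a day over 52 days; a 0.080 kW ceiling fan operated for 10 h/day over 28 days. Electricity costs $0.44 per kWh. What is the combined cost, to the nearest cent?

$103.36

refrigerator: Power = 1.2 A × 120 V = 144 W = 0.144 kW
refrigerator: Runtime = 40 min × 14 = 560 min = 9.333333… h
refrigerator: 0.144 kW × 9.333333… h = 1.344 kWh
clothes iron: Runtime = 1 h/day × 90 days = 90 h
clothes iron: 1.6 kW × 90 h = 144 kWh
space heater: Runtime = 50 min × 52 = 2600 min = 43.333333… h
space heater: 1.55 kW × 43.333333… h = 67.166666… kWh
ceiling fan: Runtime = 10 h/day × 28 days = 280 h
ceiling fan: 0.08 kW × 280 h = 22.4 kWh
Total energy = 234.910666… kWh
Cost = 234.910666… × $0.44 = $103.36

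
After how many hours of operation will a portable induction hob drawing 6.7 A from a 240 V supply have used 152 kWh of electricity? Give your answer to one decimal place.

94.5 h

Power = 6.7 A × 240 V = 1608 W = 1.608 kW
Hours = 152 kWh ÷ 1.608 kW = 94.5 h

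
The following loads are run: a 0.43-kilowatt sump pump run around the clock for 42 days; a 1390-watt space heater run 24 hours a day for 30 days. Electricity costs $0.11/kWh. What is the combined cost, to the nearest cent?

sump pump: Runtime = 24 h × 42 = 1008 h
sump pump: 0.43 kW × 1008 h = 433.44 kWh
space heater: Runtime = 24 h × 30 = 720 h
space heater: 1.39 kW × 720 h = 1000.8 kWh
Total energy = 1434.24 kWh
Cost = 1434.24 × $0.11 = $157.77

$157.77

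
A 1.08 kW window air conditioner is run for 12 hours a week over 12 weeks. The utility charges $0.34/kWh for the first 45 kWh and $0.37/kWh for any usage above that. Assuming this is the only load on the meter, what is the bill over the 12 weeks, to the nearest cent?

Runtime = 12 h/week × 12 weeks = 144 h
Energy = 1.08 kW × 144 h = 155.52 kWh
Tier 1 (0–45 kWh): 45 × $0.34 = $15.3
Above 45 kWh: 110.52 × $0.37 = $40.8924
Bill = $56.19

$56.19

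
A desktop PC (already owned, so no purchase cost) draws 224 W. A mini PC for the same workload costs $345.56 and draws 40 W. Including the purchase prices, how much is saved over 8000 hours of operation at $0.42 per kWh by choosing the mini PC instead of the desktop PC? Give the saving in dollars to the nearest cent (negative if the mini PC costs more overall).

$272.68

desktop PC: $0.00 + (224/1000) kW × 8000 h × $0.42 = $0.00 + $752.64 = $752.64
mini PC: $345.56 + (40/1000) kW × 8000 h × $0.42 = $345.56 + $134.4 = $479.96
Saving = $752.64 − $479.96 = $272.68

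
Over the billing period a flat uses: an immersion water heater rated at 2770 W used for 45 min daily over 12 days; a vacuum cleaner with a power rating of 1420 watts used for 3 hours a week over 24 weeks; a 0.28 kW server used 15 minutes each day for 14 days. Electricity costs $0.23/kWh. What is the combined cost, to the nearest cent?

immersion water heater: Runtime = 45 min × 12 = 540 min = 9 h
immersion water heater: 2.77 kW × 9 h = 24.93 kWh
vacuum cleaner: Runtime = 3 h/week × 24 weeks = 72 h
vacuum cleaner: 1.42 kW × 72 h = 102.24 kWh
server: Runtime = 15 min × 14 = 210 min = 3.5 h
server: 0.28 kW × 3.5 h = 0.98 kWh
Total energy = 128.15 kWh
Cost = 128.15 × $0.23 = $29.47

$29.47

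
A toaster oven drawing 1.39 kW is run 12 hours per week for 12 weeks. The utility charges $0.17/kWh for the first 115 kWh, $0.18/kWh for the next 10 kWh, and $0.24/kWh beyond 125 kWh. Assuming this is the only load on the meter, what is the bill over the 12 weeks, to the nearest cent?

Runtime = 12 h/week × 12 weeks = 144 h
Energy = 1.39 kW × 144 h = 200.16 kWh
Tier 1 (0–115 kWh): 115 × $0.17 = $19.55
Tier 2 (115–125 kWh): 10 × $0.18 = $1.8
Above 125 kWh: 75.16 × $0.24 = $18.0384
Bill = $39.39

$39.39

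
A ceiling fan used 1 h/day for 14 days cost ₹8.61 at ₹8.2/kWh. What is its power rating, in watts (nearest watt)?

Energy = ₹8.61 ÷ ₹8.2/kWh = 1.05 kWh
Runtime = 1 h/day × 14 days = 14 h
Power = 1.05 kWh ÷ 14 h = 0.075 kW = 75 W

75 W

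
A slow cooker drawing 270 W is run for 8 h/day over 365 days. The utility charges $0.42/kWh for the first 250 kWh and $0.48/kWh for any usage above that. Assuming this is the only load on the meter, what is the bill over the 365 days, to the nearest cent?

Runtime = 8 h/day × 365 days = 2920 h
Energy = 0.27 kW × 2920 h = 788.4 kWh
Tier 1 (0–250 kWh): 250 × $0.42 = $105
Above 250 kWh: 538.4 × $0.48 = $258.432
Bill = $363.43

$363.43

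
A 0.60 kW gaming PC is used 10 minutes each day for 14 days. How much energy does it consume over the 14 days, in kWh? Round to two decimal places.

1.40 kWh

Runtime = 10 min × 14 = 140 min = 2.333333… h
Energy = 0.6 kW × 2.333333… h = 1.4 kWh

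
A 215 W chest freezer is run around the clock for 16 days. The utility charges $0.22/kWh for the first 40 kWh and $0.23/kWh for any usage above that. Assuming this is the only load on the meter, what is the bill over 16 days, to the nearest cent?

$18.59

Runtime = 24 h × 16 = 384 h
Energy = 0.215 kW × 384 h = 82.56 kWh
Tier 1 (0–40 kWh): 40 × $0.22 = $8.8
Above 40 kWh: 42.56 × $0.23 = $9.7888
Bill = $18.59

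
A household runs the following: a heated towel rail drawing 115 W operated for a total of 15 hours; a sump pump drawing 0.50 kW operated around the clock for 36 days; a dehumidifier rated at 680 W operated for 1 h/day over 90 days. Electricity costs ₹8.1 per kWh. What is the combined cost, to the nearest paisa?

₹4008.89

heated towel rail: 0.115 kW × 15 h = 1.725 kWh
sump pump: Runtime = 24 h × 36 = 864 h
sump pump: 0.5 kW × 864 h = 432 kWh
dehumidifier: Runtime = 1 h/day × 90 days = 90 h
dehumidifier: 0.68 kW × 90 h = 61.2 kWh
Total energy = 494.925 kWh
Cost = 494.925 × ₹8.1 = ₹4008.89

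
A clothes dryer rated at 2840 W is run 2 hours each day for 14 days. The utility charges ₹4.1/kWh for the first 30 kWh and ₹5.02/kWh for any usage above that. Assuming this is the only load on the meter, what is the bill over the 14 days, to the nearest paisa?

₹371.59

Runtime = 2 h/day × 14 days = 28 h
Energy = 2.84 kW × 28 h = 79.52 kWh
Tier 1 (0–30 kWh): 30 × ₹4.1 = ₹123
Above 30 kWh: 49.52 × ₹5.02 = ₹248.5904
Bill = ₹371.59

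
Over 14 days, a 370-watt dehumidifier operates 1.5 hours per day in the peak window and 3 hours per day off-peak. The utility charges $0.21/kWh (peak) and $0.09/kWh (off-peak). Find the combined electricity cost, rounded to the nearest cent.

Peak energy = 0.37 kW × 1.5 h × 14 = 7.77 kWh
Off-peak energy = 0.37 kW × 3 h × 14 = 15.54 kWh
Cost = 7.77 × $0.21 + 15.54 × $0.09 = $1.6317 + $1.3986 = $3.03

$3.03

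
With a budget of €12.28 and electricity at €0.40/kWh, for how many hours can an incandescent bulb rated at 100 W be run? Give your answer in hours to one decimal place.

Energy available = €12.28 ÷ €0.40/kWh = 30.7 kWh
Hours = 30.7 kWh ÷ 0.1 kW = 307.0 h

307.0 h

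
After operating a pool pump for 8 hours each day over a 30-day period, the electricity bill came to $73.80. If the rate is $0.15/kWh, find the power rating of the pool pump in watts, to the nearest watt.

Energy = $73.80 ÷ $0.15/kWh = 492 kWh
Runtime = 8 h/day × 30 days = 240 h
Power = 492 kWh ÷ 240 h = 2.05 kW = 2050 W

2050 W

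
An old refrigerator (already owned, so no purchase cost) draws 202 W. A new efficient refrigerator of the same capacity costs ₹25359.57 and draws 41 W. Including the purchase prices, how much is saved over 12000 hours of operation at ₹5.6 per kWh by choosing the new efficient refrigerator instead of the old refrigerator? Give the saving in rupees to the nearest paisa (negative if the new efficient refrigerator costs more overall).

-₹14540.37

old refrigerator: ₹0.00 + (202/1000) kW × 12000 h × ₹5.6 = ₹0.00 + ₹13574.4 = ₹13574.4
new efficient refrigerator: ₹25359.57 + (41/1000) kW × 12000 h × ₹5.6 = ₹25359.57 + ₹2755.2 = ₹28114.77
Saving = ₹13574.4 − ₹28114.77 = −₹14540.37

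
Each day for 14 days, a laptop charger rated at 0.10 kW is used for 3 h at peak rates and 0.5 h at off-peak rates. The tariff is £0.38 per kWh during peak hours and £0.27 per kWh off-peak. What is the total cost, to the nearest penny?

Peak energy = 0.1 kW × 3 h × 14 = 4.2 kWh
Off-peak energy = 0.1 kW × 0.5 h × 14 = 0.7 kWh
Cost = 4.2 × £0.38 + 0.7 × £0.27 = £1.596 + £0.189 = £1.79

£1.79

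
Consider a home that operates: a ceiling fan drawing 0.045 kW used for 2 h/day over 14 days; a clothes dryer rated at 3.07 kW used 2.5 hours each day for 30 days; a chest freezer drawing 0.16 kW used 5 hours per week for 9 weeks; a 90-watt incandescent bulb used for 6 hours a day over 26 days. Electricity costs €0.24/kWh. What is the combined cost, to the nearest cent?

€60.66

ceiling fan: Runtime = 2 h/day × 14 days = 28 h
ceiling fan: 0.045 kW × 28 h = 1.26 kWh
clothes dryer: Runtime = 2.5 h/day × 30 days = 75 h
clothes dryer: 3.07 kW × 75 h = 230.25 kWh
chest freezer: Runtime = 5 h/week × 9 weeks = 45 h
chest freezer: 0.16 kW × 45 h = 7.2 kWh
incandescent bulb: Runtime = 6 h/day × 26 days = 156 h
incandescent bulb: 0.09 kW × 156 h = 14.04 kWh
Total energy = 252.75 kWh
Cost = 252.75 × €0.24 = €60.66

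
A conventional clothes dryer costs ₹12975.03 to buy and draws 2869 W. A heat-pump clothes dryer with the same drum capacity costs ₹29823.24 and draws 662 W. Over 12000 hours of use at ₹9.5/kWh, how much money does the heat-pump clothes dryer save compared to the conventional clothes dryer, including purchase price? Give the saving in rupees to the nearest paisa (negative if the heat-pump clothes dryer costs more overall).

₹234749.79

conventional clothes dryer: ₹12975.03 + (2869/1000) kW × 12000 h × ₹9.5 = ₹12975.03 + ₹327066 = ₹340041.03
heat-pump clothes dryer: ₹29823.24 + (662/1000) kW × 12000 h × ₹9.5 = ₹29823.24 + ₹75468 = ₹105291.24
Saving = ₹340041.03 − ₹105291.24 = ₹234749.79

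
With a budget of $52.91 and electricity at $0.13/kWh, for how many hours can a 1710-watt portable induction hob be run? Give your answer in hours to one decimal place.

Energy available = $52.91 ÷ $0.13/kWh = 407 kWh
Hours = 407 kWh ÷ 1.71 kW = 238.0 h

238.0 h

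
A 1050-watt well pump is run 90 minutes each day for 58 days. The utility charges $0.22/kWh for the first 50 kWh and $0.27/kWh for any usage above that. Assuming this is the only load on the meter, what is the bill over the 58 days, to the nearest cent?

Runtime = 90 min × 58 = 5220 min = 87 h
Energy = 1.05 kW × 87 h = 91.35 kWh
Tier 1 (0–50 kWh): 50 × $0.22 = $11
Above 50 kWh: 41.35 × $0.27 = $11.1645
Bill = $22.16

$22.16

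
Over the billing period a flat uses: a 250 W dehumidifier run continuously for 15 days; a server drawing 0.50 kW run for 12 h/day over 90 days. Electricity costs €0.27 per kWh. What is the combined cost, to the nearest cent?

€170.10

dehumidifier: Runtime = 24 h × 15 = 360 h
dehumidifier: 0.25 kW × 360 h = 90 kWh
server: Runtime = 12 h/day × 90 days = 1080 h
server: 0.5 kW × 1080 h = 540 kWh
Total energy = 630 kWh
Cost = 630 × €0.27 = €170.10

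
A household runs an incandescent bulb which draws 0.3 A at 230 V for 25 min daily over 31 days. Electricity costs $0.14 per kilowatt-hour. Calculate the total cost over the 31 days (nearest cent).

Power = 0.3 A × 230 V = 69 W = 0.069 kW
Runtime = 25 min × 31 = 775 min = 12.916666… h
Energy = 0.069 kW × 12.916666… h = 0.89125 kWh
Cost = 0.89125 kWh × $0.14/kWh = $0.12

$0.12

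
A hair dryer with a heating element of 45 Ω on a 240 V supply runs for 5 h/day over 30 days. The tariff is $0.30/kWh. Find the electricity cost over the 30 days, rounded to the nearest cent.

$57.60

Power = V²/R = 240²/45 = 1280 W = 1.28 kW
Runtime = 5 h/day × 30 days = 150 h
Energy = 1.28 kW × 150 h = 192 kWh
Cost = 192 kWh × $0.30/kWh = $57.60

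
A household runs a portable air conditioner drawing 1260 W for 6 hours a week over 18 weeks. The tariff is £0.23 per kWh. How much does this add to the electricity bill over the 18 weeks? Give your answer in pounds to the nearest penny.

Runtime = 6 h/week × 18 weeks = 108 h
Energy = 1.26 kW × 108 h = 136.08 kWh
Cost = 136.08 kWh × £0.23/kWh = £31.30

£31.30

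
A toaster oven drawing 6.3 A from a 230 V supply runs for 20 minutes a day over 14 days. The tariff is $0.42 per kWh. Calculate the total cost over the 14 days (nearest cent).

$2.84

Power = 6.3 A × 230 V = 1449 W = 1.449 kW
Runtime = 20 min × 14 = 280 min = 4.666666… h
Energy = 1.449 kW × 4.666666… h = 6.762 kWh
Cost = 6.762 kWh × $0.42/kWh = $2.84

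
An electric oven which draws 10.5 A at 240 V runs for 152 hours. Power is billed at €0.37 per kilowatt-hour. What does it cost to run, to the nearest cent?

Power = 10.5 A × 240 V = 2520 W = 2.52 kW
Energy = 2.52 kW × 152 h = 383.04 kWh
Cost = 383.04 kWh × €0.37/kWh = €141.72

€141.72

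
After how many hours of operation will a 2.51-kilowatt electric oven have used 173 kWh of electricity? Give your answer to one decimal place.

Hours = 173 kWh ÷ 2.51 kW = 68.9 h

68.9 h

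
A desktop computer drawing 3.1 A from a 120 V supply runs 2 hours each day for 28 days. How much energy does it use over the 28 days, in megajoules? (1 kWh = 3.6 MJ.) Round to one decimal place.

75.0 MJ

Power = 3.1 A × 120 V = 372 W = 0.372 kW
Runtime = 2 h/day × 28 days = 56 h
Energy = 0.372 kW × 56 h = 20.832 kWh
= 20.832 × 3.6 MJ = 75.0 MJ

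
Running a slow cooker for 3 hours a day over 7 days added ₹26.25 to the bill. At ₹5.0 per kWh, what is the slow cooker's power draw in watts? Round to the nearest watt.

250 W

Energy = ₹26.25 ÷ ₹5.0/kWh = 5.25 kWh
Runtime = 3 h/day × 7 days = 21 h
Power = 5.25 kWh ÷ 21 h = 0.25 kW = 250 W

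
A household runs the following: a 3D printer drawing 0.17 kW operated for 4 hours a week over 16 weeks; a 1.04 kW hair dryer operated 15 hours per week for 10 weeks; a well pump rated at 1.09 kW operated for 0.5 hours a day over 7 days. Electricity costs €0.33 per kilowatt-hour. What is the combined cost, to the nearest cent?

€56.33

3D printer: Runtime = 4 h/week × 16 weeks = 64 h
3D printer: 0.17 kW × 64 h = 10.88 kWh
hair dryer: Runtime = 15 h/week × 10 weeks = 150 h
hair dryer: 1.04 kW × 150 h = 156 kWh
well pump: Runtime = 0.5 h/day × 7 days = 3.5 h
well pump: 1.09 kW × 3.5 h = 3.815 kWh
Total energy = 170.695 kWh
Cost = 170.695 × €0.33 = €56.33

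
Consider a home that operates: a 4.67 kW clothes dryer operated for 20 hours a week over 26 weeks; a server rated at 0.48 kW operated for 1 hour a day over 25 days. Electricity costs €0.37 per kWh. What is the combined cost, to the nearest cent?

€902.95

clothes dryer: Runtime = 20 h/week × 26 weeks = 520 h
clothes dryer: 4.67 kW × 520 h = 2428.4 kWh
server: Runtime = 1 h/day × 25 days = 25 h
server: 0.48 kW × 25 h = 12 kWh
Total energy = 2440.4 kWh
Cost = 2440.4 × €0.37 = €902.95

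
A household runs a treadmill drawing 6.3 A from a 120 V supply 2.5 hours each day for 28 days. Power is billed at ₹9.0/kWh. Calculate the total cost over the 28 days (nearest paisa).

₹476.28

Power = 6.3 A × 120 V = 756 W = 0.756 kW
Runtime = 2.5 h/day × 28 days = 70 h
Energy = 0.756 kW × 70 h = 52.92 kWh
Cost = 52.92 kWh × ₹9.0/kWh = ₹476.28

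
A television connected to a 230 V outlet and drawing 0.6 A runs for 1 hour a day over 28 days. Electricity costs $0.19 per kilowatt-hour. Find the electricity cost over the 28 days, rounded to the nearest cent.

$0.73

Power = 0.6 A × 230 V = 138 W = 0.138 kW
Runtime = 1 h/day × 28 days = 28 h
Energy = 0.138 kW × 28 h = 3.864 kWh
Cost = 3.864 kWh × $0.19/kWh = $0.73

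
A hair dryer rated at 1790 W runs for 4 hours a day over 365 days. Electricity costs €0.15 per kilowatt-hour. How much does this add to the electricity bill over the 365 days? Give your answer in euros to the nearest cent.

Runtime = 4 h/day × 365 days = 1460 h
Energy = 1.79 kW × 1460 h = 2613.4 kWh
Cost = 2613.4 kWh × €0.15/kWh = €392.01

€392.01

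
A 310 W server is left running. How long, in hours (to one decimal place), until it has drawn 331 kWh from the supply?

1067.7 h

Hours = 331 kWh ÷ 0.31 kW = 1067.7 h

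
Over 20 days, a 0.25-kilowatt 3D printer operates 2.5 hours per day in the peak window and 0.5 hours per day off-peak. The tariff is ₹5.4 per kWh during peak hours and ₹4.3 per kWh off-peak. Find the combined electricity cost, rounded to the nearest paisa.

₹78.25

Peak energy = 0.25 kW × 2.5 h × 20 = 12.5 kWh
Off-peak energy = 0.25 kW × 0.5 h × 20 = 2.5 kWh
Cost = 12.5 × ₹5.4 + 2.5 × ₹4.3 = ₹67.5 + ₹10.75 = ₹78.25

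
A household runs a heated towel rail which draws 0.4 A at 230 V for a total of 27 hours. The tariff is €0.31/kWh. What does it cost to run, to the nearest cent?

€0.77

Power = 0.4 A × 230 V = 92 W = 0.092 kW
Energy = 0.092 kW × 27 h = 2.484 kWh
Cost = 2.484 kWh × €0.31/kWh = €0.77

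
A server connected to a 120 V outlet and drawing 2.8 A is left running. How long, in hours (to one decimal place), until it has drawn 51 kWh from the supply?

Power = 2.8 A × 120 V = 336 W = 0.336 kW
Hours = 51 kWh ÷ 0.336 kW = 151.8 h

151.8 h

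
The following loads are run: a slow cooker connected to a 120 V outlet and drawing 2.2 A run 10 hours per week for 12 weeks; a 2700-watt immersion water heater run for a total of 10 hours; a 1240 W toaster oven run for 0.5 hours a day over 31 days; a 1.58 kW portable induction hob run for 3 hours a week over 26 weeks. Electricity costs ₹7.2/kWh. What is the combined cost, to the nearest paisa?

slow cooker: Power = 2.2 A × 120 V = 264 W = 0.264 kW
slow cooker: Runtime = 10 h/week × 12 weeks = 120 h
slow cooker: 0.264 kW × 120 h = 31.68 kWh
immersion water heater: 2.7 kW × 10 h = 27 kWh
toaster oven: Runtime = 0.5 h/day × 31 days = 15.5 h
toaster oven: 1.24 kW × 15.5 h = 19.22 kWh
portable induction hob: Runtime = 3 h/week × 26 weeks = 78 h
portable induction hob: 1.58 kW × 78 h = 123.24 kWh
Total energy = 201.14 kWh
Cost = 201.14 × ₹7.2 = ₹1448.21

₹1448.21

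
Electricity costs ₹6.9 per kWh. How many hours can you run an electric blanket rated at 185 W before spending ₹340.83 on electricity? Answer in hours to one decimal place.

Energy available = ₹340.83 ÷ ₹6.9/kWh = 49.3957 kWh
Hours = 49.3957 kWh ÷ 0.185 kW = 267.0 h

267.0 h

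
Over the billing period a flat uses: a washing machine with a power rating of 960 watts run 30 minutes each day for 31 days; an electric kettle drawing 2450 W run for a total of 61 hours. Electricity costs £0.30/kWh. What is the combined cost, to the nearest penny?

washing machine: Runtime = 30 min × 31 = 930 min = 15.5 h
washing machine: 0.96 kW × 15.5 h = 14.88 kWh
electric kettle: 2.45 kW × 61 h = 149.45 kWh
Total energy = 164.33 kWh
Cost = 164.33 × £0.30 = £49.30

£49.30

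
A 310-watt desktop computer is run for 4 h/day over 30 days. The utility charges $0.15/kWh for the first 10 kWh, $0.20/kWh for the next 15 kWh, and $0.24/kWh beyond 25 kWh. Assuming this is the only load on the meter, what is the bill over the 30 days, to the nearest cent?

$7.43

Runtime = 4 h/day × 30 days = 120 h
Energy = 0.31 kW × 120 h = 37.2 kWh
Tier 1 (0–10 kWh): 10 × $0.15 = $1.5
Tier 2 (10–25 kWh): 15 × $0.20 = $3
Above 25 kWh: 12.2 × $0.24 = $2.928
Bill = $7.43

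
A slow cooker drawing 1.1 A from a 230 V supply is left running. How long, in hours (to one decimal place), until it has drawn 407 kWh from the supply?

1608.7 h

Power = 1.1 A × 230 V = 253 W = 0.253 kW
Hours = 407 kWh ÷ 0.253 kW = 1608.7 h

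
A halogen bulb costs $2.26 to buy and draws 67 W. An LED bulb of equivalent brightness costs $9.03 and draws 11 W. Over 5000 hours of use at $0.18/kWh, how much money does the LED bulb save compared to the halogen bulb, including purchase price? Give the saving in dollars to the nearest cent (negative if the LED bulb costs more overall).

$43.63

halogen bulb: $2.26 + (67/1000) kW × 5000 h × $0.18 = $2.26 + $60.3 = $62.56
LED bulb: $9.03 + (11/1000) kW × 5000 h × $0.18 = $9.03 + $9.9 = $18.93
Saving = $62.56 − $18.93 = $43.63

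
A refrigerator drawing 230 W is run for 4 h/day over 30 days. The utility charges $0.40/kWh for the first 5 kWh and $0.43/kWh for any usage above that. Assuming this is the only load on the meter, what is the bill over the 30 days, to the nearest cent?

$11.72

Runtime = 4 h/day × 30 days = 120 h
Energy = 0.23 kW × 120 h = 27.6 kWh
Tier 1 (0–5 kWh): 5 × $0.40 = $2
Above 5 kWh: 22.6 × $0.43 = $9.718
Bill = $11.72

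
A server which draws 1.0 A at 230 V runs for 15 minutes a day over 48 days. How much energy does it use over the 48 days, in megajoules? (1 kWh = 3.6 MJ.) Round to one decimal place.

Power = 1.0 A × 230 V = 230 W = 0.23 kW
Runtime = 15 min × 48 = 720 min = 12 h
Energy = 0.23 kW × 12 h = 2.76 kWh
= 2.76 × 3.6 MJ = 9.9 MJ

9.9 MJ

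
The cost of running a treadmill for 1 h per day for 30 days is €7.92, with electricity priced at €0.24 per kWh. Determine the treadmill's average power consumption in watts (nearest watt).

1100 W

Energy = €7.92 ÷ €0.24/kWh = 33 kWh
Runtime = 1 h/day × 30 days = 30 h
Power = 33 kWh ÷ 30 h = 1.1 kW = 1100 W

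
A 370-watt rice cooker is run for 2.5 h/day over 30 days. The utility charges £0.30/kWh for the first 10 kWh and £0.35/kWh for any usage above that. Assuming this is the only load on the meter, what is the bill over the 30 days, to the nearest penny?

£9.21

Runtime = 2.5 h/day × 30 days = 75 h
Energy = 0.37 kW × 75 h = 27.75 kWh
Tier 1 (0–10 kWh): 10 × £0.30 = £3
Above 10 kWh: 17.75 × £0.35 = £6.2125
Bill = £9.21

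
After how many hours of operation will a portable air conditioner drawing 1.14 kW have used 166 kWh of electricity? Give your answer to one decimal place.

Hours = 166 kWh ÷ 1.14 kW = 145.6 h

145.6 h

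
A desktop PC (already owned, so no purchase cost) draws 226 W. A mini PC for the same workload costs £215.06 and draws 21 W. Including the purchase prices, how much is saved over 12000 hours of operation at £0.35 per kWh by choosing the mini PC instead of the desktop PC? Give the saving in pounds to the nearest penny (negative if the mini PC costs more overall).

desktop PC: £0.00 + (226/1000) kW × 12000 h × £0.35 = £0.00 + £949.2 = £949.2
mini PC: £215.06 + (21/1000) kW × 12000 h × £0.35 = £215.06 + £88.2 = £303.26
Saving = £949.2 − £303.26 = £645.94

£645.94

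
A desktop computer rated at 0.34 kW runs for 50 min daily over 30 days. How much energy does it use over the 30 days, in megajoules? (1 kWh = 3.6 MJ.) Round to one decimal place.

Runtime = 50 min × 30 = 1500 min = 25 h
Energy = 0.34 kW × 25 h = 8.5 kWh
= 8.5 × 3.6 MJ = 30.6 MJ

30.6 MJ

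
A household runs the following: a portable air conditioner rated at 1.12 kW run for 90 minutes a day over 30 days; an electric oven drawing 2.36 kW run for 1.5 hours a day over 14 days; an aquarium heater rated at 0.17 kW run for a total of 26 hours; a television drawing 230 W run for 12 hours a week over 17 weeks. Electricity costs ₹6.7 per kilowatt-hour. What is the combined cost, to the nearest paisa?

₹1013.71

portable air conditioner: Runtime = 90 min × 30 = 2700 min = 45 h
portable air conditioner: 1.12 kW × 45 h = 50.4 kWh
electric oven: Runtime = 1.5 h/day × 14 days = 21 h
electric oven: 2.36 kW × 21 h = 49.56 kWh
aquarium heater: 0.17 kW × 26 h = 4.42 kWh
television: Runtime = 12 h/week × 17 weeks = 204 h
television: 0.23 kW × 204 h = 46.92 kWh
Total energy = 151.3 kWh
Cost = 151.3 × ₹6.7 = ₹1013.71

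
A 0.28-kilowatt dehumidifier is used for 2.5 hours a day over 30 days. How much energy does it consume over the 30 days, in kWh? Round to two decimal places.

Runtime = 2.5 h/day × 30 days = 75 h
Energy = 0.28 kW × 75 h = 21 kWh

21.00 kWh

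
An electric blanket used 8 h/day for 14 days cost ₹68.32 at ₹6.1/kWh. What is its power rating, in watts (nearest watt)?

Energy = ₹68.32 ÷ ₹6.1/kWh = 11.2 kWh
Runtime = 8 h/day × 14 days = 112 h
Power = 11.2 kWh ÷ 112 h = 0.1 kW = 100 W

100 W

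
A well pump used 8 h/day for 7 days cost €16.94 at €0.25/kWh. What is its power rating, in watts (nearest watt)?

1210 W

Energy = €16.94 ÷ €0.25/kWh = 67.76 kWh
Runtime = 8 h/day × 7 days = 56 h
Power = 67.76 kWh ÷ 56 h = 1.21 kW = 1210 W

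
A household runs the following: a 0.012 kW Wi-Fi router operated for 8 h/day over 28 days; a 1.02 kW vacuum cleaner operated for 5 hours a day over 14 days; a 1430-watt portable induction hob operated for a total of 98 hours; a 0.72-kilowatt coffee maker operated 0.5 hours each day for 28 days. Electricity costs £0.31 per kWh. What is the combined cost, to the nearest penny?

Wi-Fi router: Runtime = 8 h/day × 28 days = 224 h
Wi-Fi router: 0.012 kW × 224 h = 2.688 kWh
vacuum cleaner: Runtime = 5 h/day × 14 days = 70 h
vacuum cleaner: 1.02 kW × 70 h = 71.4 kWh
portable induction hob: 1.43 kW × 98 h = 140.14 kWh
coffee maker: Runtime = 0.5 h/day × 28 days = 14 h
coffee maker: 0.72 kW × 14 h = 10.08 kWh
Total energy = 224.308 kWh
Cost = 224.308 × £0.31 = £69.54

£69.54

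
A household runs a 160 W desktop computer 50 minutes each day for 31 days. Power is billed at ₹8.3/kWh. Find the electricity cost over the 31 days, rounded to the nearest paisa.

₹34.31

Runtime = 50 min × 31 = 1550 min = 25.833333… h
Energy = 0.16 kW × 25.833333… h = 4.133333… kWh
Cost = 4.133333… kWh × ₹8.3/kWh = ₹34.31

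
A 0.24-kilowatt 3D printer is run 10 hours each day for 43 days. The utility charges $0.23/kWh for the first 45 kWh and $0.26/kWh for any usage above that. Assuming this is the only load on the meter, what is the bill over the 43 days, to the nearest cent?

$25.48

Runtime = 10 h/day × 43 days = 430 h
Energy = 0.24 kW × 430 h = 103.2 kWh
Tier 1 (0–45 kWh): 45 × $0.23 = $10.35
Above 45 kWh: 58.2 × $0.26 = $15.132
Bill = $25.48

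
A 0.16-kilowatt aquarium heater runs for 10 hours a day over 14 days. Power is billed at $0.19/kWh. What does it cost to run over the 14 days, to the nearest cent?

Runtime = 10 h/day × 14 days = 140 h
Energy = 0.16 kW × 140 h = 22.4 kWh
Cost = 22.4 kWh × $0.19/kWh = $4.26

$4.26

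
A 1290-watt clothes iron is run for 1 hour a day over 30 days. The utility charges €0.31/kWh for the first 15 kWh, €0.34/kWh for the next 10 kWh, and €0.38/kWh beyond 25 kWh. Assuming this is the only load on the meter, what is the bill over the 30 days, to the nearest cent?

Runtime = 1 h/day × 30 days = 30 h
Energy = 1.29 kW × 30 h = 38.7 kWh
Tier 1 (0–15 kWh): 15 × €0.31 = €4.65
Tier 2 (15–25 kWh): 10 × €0.34 = €3.4
Above 25 kWh: 13.7 × €0.38 = €5.206
Bill = €13.26

€13.26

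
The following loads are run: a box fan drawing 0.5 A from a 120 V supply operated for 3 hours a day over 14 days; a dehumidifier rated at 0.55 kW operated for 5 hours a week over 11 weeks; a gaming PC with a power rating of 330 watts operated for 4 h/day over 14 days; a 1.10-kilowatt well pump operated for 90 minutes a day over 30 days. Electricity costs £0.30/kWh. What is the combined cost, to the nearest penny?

£30.23

box fan: Power = 0.5 A × 120 V = 60 W = 0.06 kW
box fan: Runtime = 3 h/day × 14 days = 42 h
box fan: 0.06 kW × 42 h = 2.52 kWh
dehumidifier: Runtime = 5 h/week × 11 weeks = 55 h
dehumidifier: 0.55 kW × 55 h = 30.25 kWh
gaming PC: Runtime = 4 h/day × 14 days = 56 h
gaming PC: 0.33 kW × 56 h = 18.48 kWh
well pump: Runtime = 90 min × 30 = 2700 min = 45 h
well pump: 1.1 kW × 45 h = 49.5 kWh
Total energy = 100.75 kWh
Cost = 100.75 × £0.30 = £30.23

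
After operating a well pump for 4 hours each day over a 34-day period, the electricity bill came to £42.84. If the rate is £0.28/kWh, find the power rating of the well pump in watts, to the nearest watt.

1125 W

Energy = £42.84 ÷ £0.28/kWh = 153 kWh
Runtime = 4 h/day × 34 days = 136 h
Power = 153 kWh ÷ 136 h = 1.125 kW = 1125 W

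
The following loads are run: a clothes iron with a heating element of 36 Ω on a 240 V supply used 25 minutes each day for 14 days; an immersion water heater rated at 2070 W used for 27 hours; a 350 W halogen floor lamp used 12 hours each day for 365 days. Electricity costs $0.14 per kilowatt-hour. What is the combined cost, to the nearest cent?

$223.75

clothes iron: Power = V²/R = 240²/36 = 1600 W = 1.6 kW
clothes iron: Runtime = 25 min × 14 = 350 min = 5.833333… h
clothes iron: 1.6 kW × 5.833333… h = 9.333333… kWh
immersion water heater: 2.07 kW × 27 h = 55.89 kWh
halogen floor lamp: Runtime = 12 h/day × 365 days = 4380 h
halogen floor lamp: 0.35 kW × 4380 h = 1533 kWh
Total energy = 1598.223333… kWh
Cost = 1598.223333… × $0.14 = $223.75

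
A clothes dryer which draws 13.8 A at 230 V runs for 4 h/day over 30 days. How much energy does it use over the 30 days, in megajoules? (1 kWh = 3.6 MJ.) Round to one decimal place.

Power = 13.8 A × 230 V = 3174 W = 3.174 kW
Runtime = 4 h/day × 30 days = 120 h
Energy = 3.174 kW × 120 h = 380.88 kWh
= 380.88 × 3.6 MJ = 1371.2 MJ

1371.2 MJ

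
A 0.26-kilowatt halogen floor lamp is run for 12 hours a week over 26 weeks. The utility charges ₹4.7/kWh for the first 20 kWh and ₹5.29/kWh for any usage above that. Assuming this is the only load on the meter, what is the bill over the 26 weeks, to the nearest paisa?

Runtime = 12 h/week × 26 weeks = 312 h
Energy = 0.26 kW × 312 h = 81.12 kWh
Tier 1 (0–20 kWh): 20 × ₹4.7 = ₹94
Above 20 kWh: 61.12 × ₹5.29 = ₹323.3248
Bill = ₹417.32

₹417.32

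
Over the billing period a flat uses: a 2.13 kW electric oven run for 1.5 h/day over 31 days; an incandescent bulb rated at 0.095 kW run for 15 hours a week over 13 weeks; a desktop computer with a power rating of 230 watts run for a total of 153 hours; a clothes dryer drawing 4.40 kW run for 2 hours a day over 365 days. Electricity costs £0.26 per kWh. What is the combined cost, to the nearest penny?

£874.84

electric oven: Runtime = 1.5 h/day × 31 days = 46.5 h
electric oven: 2.13 kW × 46.5 h = 99.045 kWh
incandescent bulb: Runtime = 15 h/week × 13 weeks = 195 h
incandescent bulb: 0.095 kW × 195 h = 18.525 kWh
desktop computer: 0.23 kW × 153 h = 35.19 kWh
clothes dryer: Runtime = 2 h/day × 365 days = 730 h
clothes dryer: 4.4 kW × 730 h = 3212 kWh
Total energy = 3364.76 kWh
Cost = 3364.76 × £0.26 = £874.84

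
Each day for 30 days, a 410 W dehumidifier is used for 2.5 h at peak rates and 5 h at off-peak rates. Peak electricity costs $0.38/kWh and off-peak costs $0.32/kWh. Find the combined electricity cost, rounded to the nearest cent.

$31.37

Peak energy = 0.41 kW × 2.5 h × 30 = 30.75 kWh
Off-peak energy = 0.41 kW × 5 h × 30 = 61.5 kWh
Cost = 30.75 × $0.38 + 61.5 × $0.32 = $11.685 + $19.68 = $31.37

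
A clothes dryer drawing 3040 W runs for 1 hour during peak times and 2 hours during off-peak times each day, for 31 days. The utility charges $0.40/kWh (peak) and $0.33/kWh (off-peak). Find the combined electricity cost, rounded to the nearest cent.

$99.89

Peak energy = 3.04 kW × 1 h × 31 = 94.24 kWh
Off-peak energy = 3.04 kW × 2 h × 31 = 188.48 kWh
Cost = 94.24 × $0.40 + 188.48 × $0.33 = $37.696 + $62.1984 = $99.89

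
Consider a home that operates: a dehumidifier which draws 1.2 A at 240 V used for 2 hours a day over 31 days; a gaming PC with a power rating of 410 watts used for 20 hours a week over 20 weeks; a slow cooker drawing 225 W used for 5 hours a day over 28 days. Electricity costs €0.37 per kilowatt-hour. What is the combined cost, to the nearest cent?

dehumidifier: Power = 1.2 A × 240 V = 288 W = 0.288 kW
dehumidifier: Runtime = 2 h/day × 31 days = 62 h
dehumidifier: 0.288 kW × 62 h = 17.856 kWh
gaming PC: Runtime = 20 h/week × 20 weeks = 400 h
gaming PC: 0.41 kW × 400 h = 164 kWh
slow cooker: Runtime = 5 h/day × 28 days = 140 h
slow cooker: 0.225 kW × 140 h = 31.5 kWh
Total energy = 213.356 kWh
Cost = 213.356 × €0.37 = €78.94

€78.94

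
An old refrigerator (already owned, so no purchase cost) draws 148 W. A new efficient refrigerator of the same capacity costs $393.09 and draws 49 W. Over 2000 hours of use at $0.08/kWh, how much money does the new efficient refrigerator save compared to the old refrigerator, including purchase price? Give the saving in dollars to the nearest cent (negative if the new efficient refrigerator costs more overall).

-$377.25

old refrigerator: $0.00 + (148/1000) kW × 2000 h × $0.08 = $0.00 + $23.68 = $23.68
new efficient refrigerator: $393.09 + (49/1000) kW × 2000 h × $0.08 = $393.09 + $7.84 = $400.93
Saving = $23.68 − $400.93 = −$377.25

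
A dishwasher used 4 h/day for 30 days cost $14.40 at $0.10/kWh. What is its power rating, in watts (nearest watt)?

1200 W

Energy = $14.40 ÷ $0.10/kWh = 144 kWh
Runtime = 4 h/day × 30 days = 120 h
Power = 144 kWh ÷ 120 h = 1.2 kW = 1200 W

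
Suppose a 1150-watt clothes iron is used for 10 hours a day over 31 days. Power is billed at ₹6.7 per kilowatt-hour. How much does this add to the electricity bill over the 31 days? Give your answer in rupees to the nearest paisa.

Runtime = 10 h/day × 31 days = 310 h
Energy = 1.15 kW × 310 h = 356.5 kWh
Cost = 356.5 kWh × ₹6.7/kWh = ₹2388.55

₹2388.55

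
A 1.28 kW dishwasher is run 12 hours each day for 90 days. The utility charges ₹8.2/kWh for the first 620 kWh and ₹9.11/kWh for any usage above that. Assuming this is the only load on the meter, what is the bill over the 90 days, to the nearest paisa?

₹12029.46

Runtime = 12 h/day × 90 days = 1080 h
Energy = 1.28 kW × 1080 h = 1382.4 kWh
Tier 1 (0–620 kWh): 620 × ₹8.2 = ₹5084
Above 620 kWh: 762.4 × ₹9.11 = ₹6945.464
Bill = ₹12029.46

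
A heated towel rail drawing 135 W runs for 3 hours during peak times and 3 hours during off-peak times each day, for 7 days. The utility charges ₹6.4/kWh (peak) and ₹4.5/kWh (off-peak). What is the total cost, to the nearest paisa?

₹30.90

Peak energy = 0.135 kW × 3 h × 7 = 2.835 kWh
Off-peak energy = 0.135 kW × 3 h × 7 = 2.835 kWh
Cost = 2.835 × ₹6.4 + 2.835 × ₹4.5 = ₹18.144 + ₹12.7575 = ₹30.90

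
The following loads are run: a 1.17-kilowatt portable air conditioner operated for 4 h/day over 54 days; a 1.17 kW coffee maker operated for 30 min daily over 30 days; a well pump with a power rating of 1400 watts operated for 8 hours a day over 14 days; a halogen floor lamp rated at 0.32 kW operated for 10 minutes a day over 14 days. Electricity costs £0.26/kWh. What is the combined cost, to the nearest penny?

portable air conditioner: Runtime = 4 h/day × 54 days = 216 h
portable air conditioner: 1.17 kW × 216 h = 252.72 kWh
coffee maker: Runtime = 30 min × 30 = 900 min = 15 h
coffee maker: 1.17 kW × 15 h = 17.55 kWh
well pump: Runtime = 8 h/day × 14 days = 112 h
well pump: 1.4 kW × 112 h = 156.8 kWh
halogen floor lamp: Runtime = 10 min × 14 = 140 min = 2.333333… h
halogen floor lamp: 0.32 kW × 2.333333… h = 0.746666… kWh
Total energy = 427.816666… kWh
Cost = 427.816666… × £0.26 = £111.23

£111.23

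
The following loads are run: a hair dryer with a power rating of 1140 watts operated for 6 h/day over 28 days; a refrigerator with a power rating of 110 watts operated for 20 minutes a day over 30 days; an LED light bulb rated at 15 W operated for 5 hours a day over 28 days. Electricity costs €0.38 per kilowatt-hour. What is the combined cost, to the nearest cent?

hair dryer: Runtime = 6 h/day × 28 days = 168 h
hair dryer: 1.14 kW × 168 h = 191.52 kWh
refrigerator: Runtime = 20 min × 30 = 600 min = 10 h
refrigerator: 0.11 kW × 10 h = 1.1 kWh
LED light bulb: Runtime = 5 h/day × 28 days = 140 h
LED light bulb: 0.015 kW × 140 h = 2.1 kWh
Total energy = 194.72 kWh
Cost = 194.72 × €0.38 = €73.99

€73.99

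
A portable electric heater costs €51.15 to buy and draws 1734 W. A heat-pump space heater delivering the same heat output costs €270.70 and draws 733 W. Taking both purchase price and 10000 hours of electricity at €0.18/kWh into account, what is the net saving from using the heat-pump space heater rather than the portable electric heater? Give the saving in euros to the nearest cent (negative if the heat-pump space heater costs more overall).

portable electric heater: €51.15 + (1734/1000) kW × 10000 h × €0.18 = €51.15 + €3121.2 = €3172.35
heat-pump space heater: €270.70 + (733/1000) kW × 10000 h × €0.18 = €270.70 + €1319.4 = €1590.1
Saving = €3172.35 − €1590.1 = €1582.25

€1582.25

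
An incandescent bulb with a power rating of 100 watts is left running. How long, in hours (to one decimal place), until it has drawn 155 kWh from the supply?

Hours = 155 kWh ÷ 0.1 kW = 1550.0 h

1550.0 h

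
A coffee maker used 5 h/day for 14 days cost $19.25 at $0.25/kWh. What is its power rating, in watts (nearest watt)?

1100 W

Energy = $19.25 ÷ $0.25/kWh = 77 kWh
Runtime = 5 h/day × 14 days = 70 h
Power = 77 kWh ÷ 70 h = 1.1 kW = 1100 W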